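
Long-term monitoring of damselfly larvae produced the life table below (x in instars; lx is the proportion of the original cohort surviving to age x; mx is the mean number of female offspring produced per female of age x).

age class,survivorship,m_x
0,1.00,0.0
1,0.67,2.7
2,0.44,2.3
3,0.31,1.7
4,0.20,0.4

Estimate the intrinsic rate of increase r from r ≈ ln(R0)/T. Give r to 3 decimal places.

R0 = Σ lx·mx = 0 + 1.809 + 1.012 + 0.527 + 0.08 = 3.428
Σ x·lx·mx = 5.734; T = 5.734/3.428 = 1.6727…
r ≈ ln(R0)/T = ln(3.428)/1.6727… = 0.73652… → 0.737

0.737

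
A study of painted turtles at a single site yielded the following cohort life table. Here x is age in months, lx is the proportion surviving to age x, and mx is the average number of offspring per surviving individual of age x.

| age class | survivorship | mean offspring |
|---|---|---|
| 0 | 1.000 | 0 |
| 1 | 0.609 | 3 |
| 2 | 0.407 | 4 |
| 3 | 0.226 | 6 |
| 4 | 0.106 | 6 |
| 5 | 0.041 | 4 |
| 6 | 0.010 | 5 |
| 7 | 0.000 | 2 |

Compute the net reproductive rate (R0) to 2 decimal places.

5.66

lx·mx by age: 0, 1.827, 1.628, 1.356, 0.636, 0.164, 0.05, 0
R0 = Σ lx·mx = 5.661 → 5.66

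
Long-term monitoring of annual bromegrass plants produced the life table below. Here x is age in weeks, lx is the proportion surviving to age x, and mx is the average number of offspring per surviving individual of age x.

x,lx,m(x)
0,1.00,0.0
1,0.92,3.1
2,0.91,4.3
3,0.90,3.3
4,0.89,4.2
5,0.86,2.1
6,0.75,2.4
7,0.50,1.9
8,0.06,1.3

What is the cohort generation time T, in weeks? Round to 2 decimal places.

lx·mx: 0, 2.852, 3.913, 2.97, 3.738, 1.806, 1.8, 0.95, 0.078 → R0 = 18.107
x·lx·mx: 0, 2.852, 7.826, 8.91, 14.952, 9.03, 10.8, 6.65, 0.624 → Σ = 61.644
T = 61.644 / 18.107 = 3.404429… → 3.40

3.40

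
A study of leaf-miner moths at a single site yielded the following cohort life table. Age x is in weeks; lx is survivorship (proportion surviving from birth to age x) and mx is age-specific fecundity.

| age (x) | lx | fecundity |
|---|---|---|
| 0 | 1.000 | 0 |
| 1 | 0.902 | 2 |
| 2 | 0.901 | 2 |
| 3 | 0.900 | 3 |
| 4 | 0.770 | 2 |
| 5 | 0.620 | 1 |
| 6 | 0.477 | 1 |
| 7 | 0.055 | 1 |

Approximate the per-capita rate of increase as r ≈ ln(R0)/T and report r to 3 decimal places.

0.760

R0 = Σ lx·mx = 0 + 1.804 + 1.802 + 2.7 + 1.54 + 0.62 + 0.477 + 0.055 = 8.998
Σ x·lx·mx = 26.015; T = 26.015/8.998 = 2.8912…
r ≈ ln(R0)/T = ln(8.998)/2.8912… = 0.75989… → 0.760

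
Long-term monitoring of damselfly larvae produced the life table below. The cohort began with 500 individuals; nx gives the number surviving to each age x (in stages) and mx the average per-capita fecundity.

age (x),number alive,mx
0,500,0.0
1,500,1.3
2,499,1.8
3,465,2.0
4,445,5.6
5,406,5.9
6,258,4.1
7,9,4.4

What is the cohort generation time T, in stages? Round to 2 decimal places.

lx = nx/n0 = nx/500: 1, 1, 0.998, 0.93, 0.89, 0.812, 0.516, 0.018
lx·mx: 0, 1.3, 1.7964, 1.86, 4.984, 4.7908, 2.1156, 0.0792 → R0 = 16.926
x·lx·mx: 0, 1.3, 3.5928, 5.58, 19.936, 23.954, 12.6936, 0.5544 → Σ = 67.6108
T = 67.6108 / 16.926 = 3.994494… → 3.99

3.99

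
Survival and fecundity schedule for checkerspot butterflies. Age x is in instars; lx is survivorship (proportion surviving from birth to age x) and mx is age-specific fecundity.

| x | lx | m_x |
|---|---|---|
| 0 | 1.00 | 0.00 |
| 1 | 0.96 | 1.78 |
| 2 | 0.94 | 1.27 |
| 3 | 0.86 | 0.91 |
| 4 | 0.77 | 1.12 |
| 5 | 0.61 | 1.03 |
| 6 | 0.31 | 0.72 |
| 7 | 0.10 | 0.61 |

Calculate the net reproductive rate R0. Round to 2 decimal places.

5.46

lx·mx by age: 0, 1.7088, 1.1938, 0.7826, 0.8624, 0.6283, 0.2232, 0.061
R0 = Σ lx·mx = 5.4601 → 5.46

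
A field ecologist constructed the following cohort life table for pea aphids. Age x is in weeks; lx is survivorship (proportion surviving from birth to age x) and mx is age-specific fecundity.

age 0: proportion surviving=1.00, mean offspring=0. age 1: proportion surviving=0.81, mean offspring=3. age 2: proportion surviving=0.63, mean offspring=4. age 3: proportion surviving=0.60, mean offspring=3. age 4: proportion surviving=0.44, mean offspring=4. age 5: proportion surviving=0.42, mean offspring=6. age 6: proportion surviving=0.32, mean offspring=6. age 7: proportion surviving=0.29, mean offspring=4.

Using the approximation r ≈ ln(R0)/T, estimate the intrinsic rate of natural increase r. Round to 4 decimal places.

R0 = Σ lx·mx = 0 + 2.43 + 2.52 + 1.8 + 1.76 + 2.52 + 1.92 + 1.16 = 14.11
Σ x·lx·mx = 52.15; T = 52.15/14.11 = 3.69596…
r ≈ ln(R0)/T = ln(14.11)/3.69596… = 0.716156… → 0.7162

0.7162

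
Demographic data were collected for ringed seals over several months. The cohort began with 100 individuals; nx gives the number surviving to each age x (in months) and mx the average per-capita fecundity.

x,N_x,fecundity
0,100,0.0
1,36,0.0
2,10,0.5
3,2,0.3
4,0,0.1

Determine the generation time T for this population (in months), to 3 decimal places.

2.107

lx = nx/n0 = nx/100: 1, 0.36, 0.1, 0.02, 0
lx·mx: 0, 0, 0.05, 0.006, 0 → R0 = 0.056
x·lx·mx: 0, 0, 0.1, 0.018, 0 → Σ = 0.118
T = 0.118 / 0.056 = 2.107143… → 2.107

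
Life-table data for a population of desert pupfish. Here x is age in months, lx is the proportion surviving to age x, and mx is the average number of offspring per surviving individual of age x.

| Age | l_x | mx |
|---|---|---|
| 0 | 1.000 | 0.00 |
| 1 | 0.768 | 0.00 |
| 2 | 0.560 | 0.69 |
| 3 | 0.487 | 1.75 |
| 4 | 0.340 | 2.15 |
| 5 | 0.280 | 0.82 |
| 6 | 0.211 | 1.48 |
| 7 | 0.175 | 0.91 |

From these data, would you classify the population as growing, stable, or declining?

R0 = Σ lx·mx = 0 + 0 + 0.3864 + 0.85225 + 0.731 + 0.2296 + 0.31228 + 0.15925 = 2.67078
R0 > 1, so the population is growing.

growing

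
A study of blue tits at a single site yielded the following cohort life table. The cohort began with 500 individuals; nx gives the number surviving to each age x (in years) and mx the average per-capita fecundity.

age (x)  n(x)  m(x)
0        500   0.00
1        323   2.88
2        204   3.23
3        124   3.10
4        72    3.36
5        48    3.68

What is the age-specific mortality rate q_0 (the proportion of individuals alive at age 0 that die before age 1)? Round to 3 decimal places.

0.354

lx = nx/n0 = nx/500: 1, 0.646, 0.408, 0.248, 0.144, 0.096
q_0 = (l_0 − l_1) / l_0 = (1 − 0.646) / 1
     = 0.354 / 1 = 0.354 → 0.354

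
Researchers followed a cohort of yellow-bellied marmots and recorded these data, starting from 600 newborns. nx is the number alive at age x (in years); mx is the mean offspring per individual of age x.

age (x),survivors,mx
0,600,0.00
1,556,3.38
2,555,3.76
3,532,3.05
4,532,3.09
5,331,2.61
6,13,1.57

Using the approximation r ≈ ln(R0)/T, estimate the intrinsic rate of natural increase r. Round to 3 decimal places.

lx = nx/n0 = nx/600: 1, 0.92667…, 0.925, 0.88667…, 0.88667…, 0.55167…, 0.02167…
R0 = Σ lx·mx = 0 + 3.13213… + 3.478 + 2.70433… + 2.7398… + 1.43985… + 0.03402… = 13.528133…
Σ x·lx·mx = 36.563683…; T = 36.563683…/13.528133… = 2.70279…
r ≈ ln(R0)/T = ln(13.528133…)/2.70279… = 0.96373… → 0.964

0.964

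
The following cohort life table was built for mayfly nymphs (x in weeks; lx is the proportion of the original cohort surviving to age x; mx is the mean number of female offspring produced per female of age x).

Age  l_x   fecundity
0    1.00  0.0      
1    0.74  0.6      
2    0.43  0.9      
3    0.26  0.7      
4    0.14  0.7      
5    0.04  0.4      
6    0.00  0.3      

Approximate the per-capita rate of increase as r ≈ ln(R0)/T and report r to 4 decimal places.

0.0603

R0 = Σ lx·mx = 0 + 0.444 + 0.387 + 0.182 + 0.098 + 0.016 + 0 = 1.127
Σ x·lx·mx = 2.236; T = 2.236/1.127 = 1.98403…
r ≈ ln(R0)/T = ln(1.127)/1.98403… = 0.060261… → 0.0603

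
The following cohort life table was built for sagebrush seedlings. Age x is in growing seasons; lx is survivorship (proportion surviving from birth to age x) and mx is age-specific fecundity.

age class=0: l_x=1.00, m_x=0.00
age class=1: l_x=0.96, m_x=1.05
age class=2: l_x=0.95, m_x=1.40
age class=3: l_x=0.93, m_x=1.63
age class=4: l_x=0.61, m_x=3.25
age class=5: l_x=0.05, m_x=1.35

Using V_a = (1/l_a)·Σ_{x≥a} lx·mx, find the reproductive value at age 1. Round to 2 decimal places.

lx·mx for x ≥ 1: 1.008, 1.33, 1.5159, 1.9825, 0.0675 → sum = 5.9039
V_1 = 5.9039 / l_1 = 5.9039 / 0.96 = 6.149896… → 6.15

6.15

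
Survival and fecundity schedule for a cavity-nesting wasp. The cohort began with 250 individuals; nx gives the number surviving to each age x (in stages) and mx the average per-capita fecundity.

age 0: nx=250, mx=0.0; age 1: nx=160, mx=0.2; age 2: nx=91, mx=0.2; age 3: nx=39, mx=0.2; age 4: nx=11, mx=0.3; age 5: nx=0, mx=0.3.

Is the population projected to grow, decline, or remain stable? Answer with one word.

lx = nx/n0 = nx/250: 1, 0.64, 0.364, 0.156, 0.044, 0
R0 = Σ lx·mx = 0 + 0.128 + 0.0728 + 0.0312 + 0.0132 + 0 = 0.2452
R0 < 1, so the population is declining.

declining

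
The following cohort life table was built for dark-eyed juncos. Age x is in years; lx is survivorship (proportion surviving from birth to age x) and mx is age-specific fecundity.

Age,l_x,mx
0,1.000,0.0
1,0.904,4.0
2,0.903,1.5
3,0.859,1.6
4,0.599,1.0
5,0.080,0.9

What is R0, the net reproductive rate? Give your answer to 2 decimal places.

7.02

lx·mx by age: 0, 3.616, 1.3545, 1.3744, 0.599, 0.072
R0 = Σ lx·mx = 7.0159 → 7.02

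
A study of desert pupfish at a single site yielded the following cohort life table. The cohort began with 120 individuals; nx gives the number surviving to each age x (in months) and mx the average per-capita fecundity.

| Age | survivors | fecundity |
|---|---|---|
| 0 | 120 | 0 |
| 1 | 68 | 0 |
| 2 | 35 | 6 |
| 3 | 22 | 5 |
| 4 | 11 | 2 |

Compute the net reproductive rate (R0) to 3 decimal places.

2.850

lx = nx/n0 = nx/120: 1, 0.56667…, 0.29167…, 0.18333…, 0.09167…
lx·mx by age: 0, 0, 1.75…, 0.916667…, 0.183333…
R0 = Σ lx·mx = 2.85… → 2.850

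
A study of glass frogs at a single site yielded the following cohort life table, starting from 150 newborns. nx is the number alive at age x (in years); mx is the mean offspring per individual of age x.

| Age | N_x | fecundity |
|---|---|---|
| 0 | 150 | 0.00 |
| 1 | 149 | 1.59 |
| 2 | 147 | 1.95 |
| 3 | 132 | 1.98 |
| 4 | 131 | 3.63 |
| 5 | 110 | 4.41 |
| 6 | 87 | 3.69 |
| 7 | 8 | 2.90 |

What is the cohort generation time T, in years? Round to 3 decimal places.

3.833

lx = nx/n0 = nx/150: 1, 0.99333…, 0.98, 0.88, 0.87333…, 0.73333…, 0.58, 0.05333…
lx·mx: 0, 1.5794…, 1.911, 1.7424, 3.1702…, 3.234…, 2.1402, 0.154667… → R0 = 13.931867…
x·lx·mx: 0, 1.5794…, 3.822, 5.2272, 12.6808…, 16.17…, 12.8412, 1.082667… → Σ = 53.403267…
T = 53.403267… / 13.931867… = 3.833174… → 3.833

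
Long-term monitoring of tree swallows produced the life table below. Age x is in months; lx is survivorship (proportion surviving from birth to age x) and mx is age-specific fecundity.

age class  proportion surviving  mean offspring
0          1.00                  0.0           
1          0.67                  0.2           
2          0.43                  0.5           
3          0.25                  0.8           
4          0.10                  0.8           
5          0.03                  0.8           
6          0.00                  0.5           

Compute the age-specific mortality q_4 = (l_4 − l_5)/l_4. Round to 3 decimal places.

q_4 = (l_4 − l_5) / l_4 = (0.1 − 0.03) / 0.1
     = 0.07 / 0.1 = 0.7 → 0.700

0.700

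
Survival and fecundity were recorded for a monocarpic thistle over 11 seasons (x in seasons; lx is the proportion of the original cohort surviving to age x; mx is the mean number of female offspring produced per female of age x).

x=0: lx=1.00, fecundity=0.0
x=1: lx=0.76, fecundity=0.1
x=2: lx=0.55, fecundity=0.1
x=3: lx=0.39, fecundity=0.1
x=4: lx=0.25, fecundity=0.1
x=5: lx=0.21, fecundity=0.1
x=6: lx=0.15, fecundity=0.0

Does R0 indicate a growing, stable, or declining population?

declining

R0 = Σ lx·mx = 0 + 0.076 + 0.055 + 0.039 + 0.025 + 0.021 + 0 = 0.216
R0 < 1, so the population is declining.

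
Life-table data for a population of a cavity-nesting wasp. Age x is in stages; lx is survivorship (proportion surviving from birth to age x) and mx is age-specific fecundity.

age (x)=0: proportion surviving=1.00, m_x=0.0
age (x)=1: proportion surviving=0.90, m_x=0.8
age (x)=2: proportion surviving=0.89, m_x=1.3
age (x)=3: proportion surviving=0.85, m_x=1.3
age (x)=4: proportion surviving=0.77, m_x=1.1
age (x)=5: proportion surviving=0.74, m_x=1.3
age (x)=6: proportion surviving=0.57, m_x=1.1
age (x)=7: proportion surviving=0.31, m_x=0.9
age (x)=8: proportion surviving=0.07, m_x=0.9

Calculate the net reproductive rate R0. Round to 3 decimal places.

lx·mx by age: 0, 0.72, 1.157, 1.105, 0.847, 0.962, 0.627, 0.279, 0.063
R0 = Σ lx·mx = 5.76 → 5.760

5.760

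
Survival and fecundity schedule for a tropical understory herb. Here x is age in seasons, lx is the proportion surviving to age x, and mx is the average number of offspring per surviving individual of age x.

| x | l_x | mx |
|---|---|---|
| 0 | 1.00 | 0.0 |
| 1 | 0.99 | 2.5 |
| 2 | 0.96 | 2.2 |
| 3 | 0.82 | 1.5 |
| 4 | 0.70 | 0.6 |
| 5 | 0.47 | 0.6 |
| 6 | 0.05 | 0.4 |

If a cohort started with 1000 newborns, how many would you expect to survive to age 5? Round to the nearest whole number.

470

Expected survivors = N0 · l_5 = 1000 × 0.47 = 470 → 470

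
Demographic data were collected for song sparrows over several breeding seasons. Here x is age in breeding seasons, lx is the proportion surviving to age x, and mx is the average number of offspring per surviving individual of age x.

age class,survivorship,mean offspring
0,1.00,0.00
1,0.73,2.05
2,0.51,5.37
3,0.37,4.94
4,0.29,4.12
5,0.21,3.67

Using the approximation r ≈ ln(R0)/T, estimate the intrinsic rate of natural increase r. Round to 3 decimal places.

R0 = Σ lx·mx = 0 + 1.4965 + 2.7387 + 1.8278 + 1.1948 + 0.7707 = 8.0285
Σ x·lx·mx = 21.09; T = 21.09/8.0285 = 2.62689…
r ≈ ln(R0)/T = ln(8.0285)/2.62689… = 0.79295… → 0.793

0.793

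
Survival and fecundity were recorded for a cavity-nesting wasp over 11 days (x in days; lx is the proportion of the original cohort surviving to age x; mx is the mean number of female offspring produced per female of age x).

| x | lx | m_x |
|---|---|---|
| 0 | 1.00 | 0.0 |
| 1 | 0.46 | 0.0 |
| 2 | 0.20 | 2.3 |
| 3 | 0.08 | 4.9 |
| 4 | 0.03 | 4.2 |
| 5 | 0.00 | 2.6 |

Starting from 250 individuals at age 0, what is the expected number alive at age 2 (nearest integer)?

50

Expected survivors = N0 · l_2 = 250 × 0.20 = 50 → 50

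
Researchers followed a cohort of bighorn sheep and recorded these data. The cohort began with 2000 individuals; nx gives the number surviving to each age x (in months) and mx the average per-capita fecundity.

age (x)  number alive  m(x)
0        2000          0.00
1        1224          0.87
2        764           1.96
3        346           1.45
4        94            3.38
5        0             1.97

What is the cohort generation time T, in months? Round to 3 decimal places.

lx = nx/n0 = nx/2000: 1, 0.612, 0.382, 0.173, 0.047, 0
lx·mx: 0, 0.53244, 0.74872, 0.25085, 0.15886, 0 → R0 = 1.69087
x·lx·mx: 0, 0.53244, 1.49744, 0.75255, 0.63544, 0 → Σ = 3.41787
T = 3.41787 / 1.69087 = 2.021368… → 2.021

2.021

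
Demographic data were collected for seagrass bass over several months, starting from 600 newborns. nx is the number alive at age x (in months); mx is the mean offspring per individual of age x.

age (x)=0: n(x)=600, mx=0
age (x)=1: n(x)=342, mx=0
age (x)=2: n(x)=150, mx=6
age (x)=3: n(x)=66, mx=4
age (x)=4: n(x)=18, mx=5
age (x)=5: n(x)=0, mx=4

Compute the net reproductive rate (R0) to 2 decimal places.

lx = nx/n0 = nx/600: 1, 0.57, 0.25, 0.11, 0.03, 0
lx·mx by age: 0, 0, 1.5, 0.44, 0.15, 0
R0 = Σ lx·mx = 2.09 → 2.09

2.09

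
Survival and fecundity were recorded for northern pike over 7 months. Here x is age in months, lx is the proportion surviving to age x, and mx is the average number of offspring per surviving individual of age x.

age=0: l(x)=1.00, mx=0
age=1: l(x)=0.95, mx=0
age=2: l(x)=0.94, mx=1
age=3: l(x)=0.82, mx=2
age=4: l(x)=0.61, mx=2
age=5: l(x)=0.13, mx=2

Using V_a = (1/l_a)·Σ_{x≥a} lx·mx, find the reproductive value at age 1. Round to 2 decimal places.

4.27

lx·mx for x ≥ 1: 0, 0.94, 1.64, 1.22, 0.26 → sum = 4.06
V_1 = 4.06 / l_1 = 4.06 / 0.95 = 4.273684… → 4.27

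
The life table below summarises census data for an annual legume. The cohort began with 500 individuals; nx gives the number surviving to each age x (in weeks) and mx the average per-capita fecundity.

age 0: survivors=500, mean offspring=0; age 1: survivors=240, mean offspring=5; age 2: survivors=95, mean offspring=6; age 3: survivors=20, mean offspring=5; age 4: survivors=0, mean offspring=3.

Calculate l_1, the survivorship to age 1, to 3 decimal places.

l_1 = n_1/n_0 = 240/500 = 0.48 → 0.480

0.480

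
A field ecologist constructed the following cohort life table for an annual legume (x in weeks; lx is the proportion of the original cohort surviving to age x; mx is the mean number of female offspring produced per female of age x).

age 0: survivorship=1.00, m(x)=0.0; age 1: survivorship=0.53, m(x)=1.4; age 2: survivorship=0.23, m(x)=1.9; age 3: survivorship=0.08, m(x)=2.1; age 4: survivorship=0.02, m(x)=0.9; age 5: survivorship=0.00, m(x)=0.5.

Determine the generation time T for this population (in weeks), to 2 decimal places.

1.61

lx·mx: 0, 0.742, 0.437, 0.168, 0.018, 0 → R0 = 1.365
x·lx·mx: 0, 0.742, 0.874, 0.504, 0.072, 0 → Σ = 2.192
T = 2.192 / 1.365 = 1.605861… → 1.61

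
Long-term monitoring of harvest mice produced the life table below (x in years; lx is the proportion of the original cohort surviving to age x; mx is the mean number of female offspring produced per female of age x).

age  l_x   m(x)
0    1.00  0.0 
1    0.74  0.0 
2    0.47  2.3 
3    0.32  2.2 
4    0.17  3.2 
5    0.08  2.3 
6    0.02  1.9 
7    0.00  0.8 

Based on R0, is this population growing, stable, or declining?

growing

R0 = Σ lx·mx = 0 + 0 + 1.081 + 0.704 + 0.544 + 0.184 + 0.038 + 0 = 2.551
R0 > 1, so the population is growing.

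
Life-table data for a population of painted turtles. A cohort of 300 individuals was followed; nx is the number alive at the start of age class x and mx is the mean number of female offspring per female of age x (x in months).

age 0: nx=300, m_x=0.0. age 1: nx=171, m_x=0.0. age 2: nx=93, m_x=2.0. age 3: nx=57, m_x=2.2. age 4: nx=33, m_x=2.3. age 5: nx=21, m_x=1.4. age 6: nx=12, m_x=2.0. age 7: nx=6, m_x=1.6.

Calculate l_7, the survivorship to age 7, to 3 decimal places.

0.020

l_7 = n_7/n_0 = 6/300 = 0.02 → 0.020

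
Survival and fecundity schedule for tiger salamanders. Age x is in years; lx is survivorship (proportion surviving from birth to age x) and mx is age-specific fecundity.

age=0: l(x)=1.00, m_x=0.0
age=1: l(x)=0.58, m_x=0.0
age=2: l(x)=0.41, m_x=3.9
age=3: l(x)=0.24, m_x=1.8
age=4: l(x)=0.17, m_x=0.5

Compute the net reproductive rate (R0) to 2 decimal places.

lx·mx by age: 0, 0, 1.599, 0.432, 0.085
R0 = Σ lx·mx = 2.116 → 2.12

2.12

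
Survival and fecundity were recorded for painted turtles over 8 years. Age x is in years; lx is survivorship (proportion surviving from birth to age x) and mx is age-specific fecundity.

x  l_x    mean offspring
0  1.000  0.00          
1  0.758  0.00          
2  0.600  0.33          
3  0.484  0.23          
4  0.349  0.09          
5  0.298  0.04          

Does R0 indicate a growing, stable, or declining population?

R0 = Σ lx·mx = 0 + 0 + 0.198 + 0.11132 + 0.03141 + 0.01192 = 0.35265
R0 < 1, so the population is declining.

declining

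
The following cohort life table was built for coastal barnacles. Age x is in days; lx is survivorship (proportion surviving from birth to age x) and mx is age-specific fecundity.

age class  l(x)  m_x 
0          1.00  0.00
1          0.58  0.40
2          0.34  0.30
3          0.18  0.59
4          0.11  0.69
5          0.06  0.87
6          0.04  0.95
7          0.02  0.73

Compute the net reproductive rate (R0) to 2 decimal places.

lx·mx by age: 0, 0.232, 0.102, 0.1062, 0.0759, 0.0522, 0.038, 0.0146
R0 = Σ lx·mx = 0.6209 → 0.62

0.62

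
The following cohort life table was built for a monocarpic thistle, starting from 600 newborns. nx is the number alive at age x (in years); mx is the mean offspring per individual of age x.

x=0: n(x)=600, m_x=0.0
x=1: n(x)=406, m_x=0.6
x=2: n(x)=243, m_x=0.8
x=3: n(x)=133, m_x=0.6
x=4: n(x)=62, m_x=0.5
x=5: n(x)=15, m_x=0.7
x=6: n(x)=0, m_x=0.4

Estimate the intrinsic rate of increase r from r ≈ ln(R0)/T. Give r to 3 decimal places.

lx = nx/n0 = nx/600: 1, 0.67667…, 0.405, 0.22167…, 0.10333…, 0.025, 0
R0 = Σ lx·mx = 0 + 0.406… + 0.324 + 0.133… + 0.05167… + 0.0175 + 0 = 0.932167…
Σ x·lx·mx = 1.747167…; T = 1.747167…/0.932167… = 1.87431…
r ≈ ln(R0)/T = ln(0.932167…)/1.87431… = -0.03748… → -0.037

-0.037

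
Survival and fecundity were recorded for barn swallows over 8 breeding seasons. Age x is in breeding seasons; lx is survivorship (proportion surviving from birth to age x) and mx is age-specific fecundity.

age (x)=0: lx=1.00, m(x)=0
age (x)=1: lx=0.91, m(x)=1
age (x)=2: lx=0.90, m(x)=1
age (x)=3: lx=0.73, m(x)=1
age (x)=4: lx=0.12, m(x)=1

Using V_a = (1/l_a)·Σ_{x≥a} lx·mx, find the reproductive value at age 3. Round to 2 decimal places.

1.16

lx·mx for x ≥ 3: 0.73, 0.12 → sum = 0.85
V_3 = 0.85 / l_3 = 0.85 / 0.73 = 1.164384… → 1.16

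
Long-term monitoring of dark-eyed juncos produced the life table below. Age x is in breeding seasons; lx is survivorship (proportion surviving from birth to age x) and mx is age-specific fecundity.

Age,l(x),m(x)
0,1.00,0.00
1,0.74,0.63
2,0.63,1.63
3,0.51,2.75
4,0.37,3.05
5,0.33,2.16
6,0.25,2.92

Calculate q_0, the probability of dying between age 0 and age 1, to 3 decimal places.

q_0 = (l_0 − l_1) / l_0 = (1 − 0.74) / 1
     = 0.26 / 1 = 0.26 → 0.260

0.260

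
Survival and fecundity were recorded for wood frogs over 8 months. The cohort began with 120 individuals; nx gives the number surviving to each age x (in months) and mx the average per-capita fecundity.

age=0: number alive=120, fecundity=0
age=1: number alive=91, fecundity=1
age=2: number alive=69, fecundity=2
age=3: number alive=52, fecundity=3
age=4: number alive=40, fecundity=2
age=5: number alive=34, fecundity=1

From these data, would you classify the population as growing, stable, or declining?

lx = nx/n0 = nx/120: 1, 0.75833…, 0.575, 0.43333…, 0.33333…, 0.28333…
R0 = Σ lx·mx = 0 + 0.758333… + 1.15 + 1.3… + 0.666667… + 0.283333… = 4.158333…
R0 > 1, so the population is growing.

growing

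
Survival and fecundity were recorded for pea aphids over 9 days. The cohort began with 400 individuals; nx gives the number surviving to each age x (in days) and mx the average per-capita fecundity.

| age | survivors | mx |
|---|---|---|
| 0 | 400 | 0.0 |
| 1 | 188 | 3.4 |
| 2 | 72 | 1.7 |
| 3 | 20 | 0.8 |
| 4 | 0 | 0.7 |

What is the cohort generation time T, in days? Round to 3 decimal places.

lx = nx/n0 = nx/400: 1, 0.47, 0.18, 0.05, 0
lx·mx: 0, 1.598, 0.306, 0.04, 0 → R0 = 1.944
x·lx·mx: 0, 1.598, 0.612, 0.12, 0 → Σ = 2.33
T = 2.33 / 1.944 = 1.19856… → 1.199

1.199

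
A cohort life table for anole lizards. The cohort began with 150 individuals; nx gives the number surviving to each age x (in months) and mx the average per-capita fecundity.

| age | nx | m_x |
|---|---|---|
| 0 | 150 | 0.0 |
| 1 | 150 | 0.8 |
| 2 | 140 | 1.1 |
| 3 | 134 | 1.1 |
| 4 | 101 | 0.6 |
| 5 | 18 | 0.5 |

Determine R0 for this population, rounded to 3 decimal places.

lx = nx/n0 = nx/150: 1, 1, 0.93333…, 0.89333…, 0.67333…, 0.12
lx·mx by age: 0, 0.8, 1.026667…, 0.982667…, 0.404…, 0.06
R0 = Σ lx·mx = 3.273333… → 3.273

3.273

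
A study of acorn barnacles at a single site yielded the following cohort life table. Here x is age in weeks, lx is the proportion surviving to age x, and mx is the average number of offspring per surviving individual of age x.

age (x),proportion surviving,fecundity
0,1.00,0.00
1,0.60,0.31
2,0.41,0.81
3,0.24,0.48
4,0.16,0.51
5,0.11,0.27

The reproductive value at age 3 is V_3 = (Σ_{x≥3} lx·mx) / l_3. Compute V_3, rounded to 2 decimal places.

lx·mx for x ≥ 3: 0.1152, 0.0816, 0.0297 → sum = 0.2265
V_3 = 0.2265 / l_3 = 0.2265 / 0.24 = 0.94375 → 0.94

0.94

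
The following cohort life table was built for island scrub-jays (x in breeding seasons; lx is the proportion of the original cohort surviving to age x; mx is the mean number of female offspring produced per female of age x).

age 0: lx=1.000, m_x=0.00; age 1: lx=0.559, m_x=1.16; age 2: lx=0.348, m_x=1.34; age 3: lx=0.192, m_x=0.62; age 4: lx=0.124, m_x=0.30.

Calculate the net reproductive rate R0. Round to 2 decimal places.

lx·mx by age: 0, 0.64844, 0.46632, 0.11904, 0.0372
R0 = Σ lx·mx = 1.271 → 1.27

1.27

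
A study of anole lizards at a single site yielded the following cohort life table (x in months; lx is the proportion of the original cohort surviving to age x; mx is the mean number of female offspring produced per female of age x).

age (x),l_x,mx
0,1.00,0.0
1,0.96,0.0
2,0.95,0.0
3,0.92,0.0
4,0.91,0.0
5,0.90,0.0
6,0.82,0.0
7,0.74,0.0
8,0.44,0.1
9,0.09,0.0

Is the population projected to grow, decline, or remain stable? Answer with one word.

declining

R0 = Σ lx·mx = 0 + 0 + 0 + 0 + 0 + 0 + 0 + 0 + 0.044 + 0 = 0.044
R0 < 1, so the population is declining.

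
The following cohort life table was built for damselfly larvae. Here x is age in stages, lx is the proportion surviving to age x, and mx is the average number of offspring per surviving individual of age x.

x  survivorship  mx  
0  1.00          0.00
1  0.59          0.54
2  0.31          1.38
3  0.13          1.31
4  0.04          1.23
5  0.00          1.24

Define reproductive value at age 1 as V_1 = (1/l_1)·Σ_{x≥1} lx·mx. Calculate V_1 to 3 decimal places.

1.637

lx·mx for x ≥ 1: 0.3186, 0.4278, 0.1703, 0.0492, 0 → sum = 0.9659
V_1 = 0.9659 / l_1 = 0.9659 / 0.59 = 1.637119… → 1.637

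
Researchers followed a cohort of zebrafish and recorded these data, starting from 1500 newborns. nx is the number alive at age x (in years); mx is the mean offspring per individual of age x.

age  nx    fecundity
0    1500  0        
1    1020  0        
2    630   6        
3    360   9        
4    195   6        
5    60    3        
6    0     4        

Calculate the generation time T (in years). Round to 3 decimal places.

lx = nx/n0 = nx/1500: 1, 0.68, 0.42, 0.24, 0.13, 0.04, 0
lx·mx: 0, 0, 2.52, 2.16, 0.78, 0.12, 0 → R0 = 5.58
x·lx·mx: 0, 0, 5.04, 6.48, 3.12, 0.6, 0 → Σ = 15.24
T = 15.24 / 5.58 = 2.731183… → 2.731

2.731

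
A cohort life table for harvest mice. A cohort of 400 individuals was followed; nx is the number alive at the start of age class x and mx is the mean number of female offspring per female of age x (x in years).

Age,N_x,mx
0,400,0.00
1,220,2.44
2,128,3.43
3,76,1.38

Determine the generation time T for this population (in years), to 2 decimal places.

lx = nx/n0 = nx/400: 1, 0.55, 0.32, 0.19
lx·mx: 0, 1.342, 1.0976, 0.2622 → R0 = 2.7018
x·lx·mx: 0, 1.342, 2.1952, 0.7866 → Σ = 4.3238
T = 4.3238 / 2.7018 = 1.600341… → 1.60

1.60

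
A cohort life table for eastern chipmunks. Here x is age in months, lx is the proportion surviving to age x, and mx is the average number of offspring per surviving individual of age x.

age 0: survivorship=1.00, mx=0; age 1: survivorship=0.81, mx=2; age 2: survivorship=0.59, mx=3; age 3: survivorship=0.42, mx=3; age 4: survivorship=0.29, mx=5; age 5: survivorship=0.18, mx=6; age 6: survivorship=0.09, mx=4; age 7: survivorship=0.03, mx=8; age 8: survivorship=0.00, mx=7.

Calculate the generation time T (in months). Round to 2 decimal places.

lx·mx: 0, 1.62, 1.77, 1.26, 1.45, 1.08, 0.36, 0.24, 0 → R0 = 7.78
x·lx·mx: 0, 1.62, 3.54, 3.78, 5.8, 5.4, 2.16, 1.68, 0 → Σ = 23.98
T = 23.98 / 7.78 = 3.082262… → 3.08

3.08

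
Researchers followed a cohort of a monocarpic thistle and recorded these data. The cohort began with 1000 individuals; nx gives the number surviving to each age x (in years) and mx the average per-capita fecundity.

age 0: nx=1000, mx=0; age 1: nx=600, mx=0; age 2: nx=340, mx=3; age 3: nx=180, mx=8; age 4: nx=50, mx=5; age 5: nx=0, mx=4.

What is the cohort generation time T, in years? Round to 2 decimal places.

2.72

lx = nx/n0 = nx/1000: 1, 0.6, 0.34, 0.18, 0.05, 0
lx·mx: 0, 0, 1.02, 1.44, 0.25, 0 → R0 = 2.71
x·lx·mx: 0, 0, 2.04, 4.32, 1, 0 → Σ = 7.36
T = 7.36 / 2.71 = 2.715867… → 2.72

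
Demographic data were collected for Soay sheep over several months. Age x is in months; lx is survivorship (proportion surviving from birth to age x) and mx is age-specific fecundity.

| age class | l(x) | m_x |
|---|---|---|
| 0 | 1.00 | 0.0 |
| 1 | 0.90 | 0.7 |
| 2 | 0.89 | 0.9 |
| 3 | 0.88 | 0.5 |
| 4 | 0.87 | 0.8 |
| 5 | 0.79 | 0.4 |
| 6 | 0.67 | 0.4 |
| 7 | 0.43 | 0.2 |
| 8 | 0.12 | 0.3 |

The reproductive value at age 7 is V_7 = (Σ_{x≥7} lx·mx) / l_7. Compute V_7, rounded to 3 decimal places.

0.284

lx·mx for x ≥ 7: 0.086, 0.036 → sum = 0.122
V_7 = 0.122 / l_7 = 0.122 / 0.43 = 0.283721… → 0.284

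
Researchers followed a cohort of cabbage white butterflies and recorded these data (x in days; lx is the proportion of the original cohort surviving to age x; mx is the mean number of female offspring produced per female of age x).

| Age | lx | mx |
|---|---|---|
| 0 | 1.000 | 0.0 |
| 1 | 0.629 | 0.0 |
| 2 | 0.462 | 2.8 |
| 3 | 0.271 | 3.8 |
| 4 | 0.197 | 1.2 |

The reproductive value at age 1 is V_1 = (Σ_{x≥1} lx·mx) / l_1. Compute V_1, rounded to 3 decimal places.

4.070

lx·mx for x ≥ 1: 0, 1.2936, 1.0298, 0.2364 → sum = 2.5598
V_1 = 2.5598 / l_1 = 2.5598 / 0.629 = 4.069634… → 4.070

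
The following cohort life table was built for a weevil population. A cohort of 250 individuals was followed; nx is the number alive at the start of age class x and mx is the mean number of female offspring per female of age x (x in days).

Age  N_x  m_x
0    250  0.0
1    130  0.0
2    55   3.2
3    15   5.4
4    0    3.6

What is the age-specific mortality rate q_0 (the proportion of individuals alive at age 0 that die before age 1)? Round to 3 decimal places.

lx = nx/n0 = nx/250: 1, 0.52, 0.22, 0.06, 0
q_0 = (l_0 − l_1) / l_0 = (1 − 0.52) / 1
     = 0.48 / 1 = 0.48 → 0.480

0.480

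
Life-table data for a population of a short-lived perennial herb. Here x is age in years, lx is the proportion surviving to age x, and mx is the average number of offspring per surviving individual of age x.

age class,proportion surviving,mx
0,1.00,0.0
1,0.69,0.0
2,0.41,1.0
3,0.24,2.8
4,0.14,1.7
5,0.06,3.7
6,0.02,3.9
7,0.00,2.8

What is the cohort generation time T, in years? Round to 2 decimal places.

lx·mx: 0, 0, 0.41, 0.672, 0.238, 0.222, 0.078, 0 → R0 = 1.62
x·lx·mx: 0, 0, 0.82, 2.016, 0.952, 1.11, 0.468, 0 → Σ = 5.366
T = 5.366 / 1.62 = 3.312346… → 3.31

3.31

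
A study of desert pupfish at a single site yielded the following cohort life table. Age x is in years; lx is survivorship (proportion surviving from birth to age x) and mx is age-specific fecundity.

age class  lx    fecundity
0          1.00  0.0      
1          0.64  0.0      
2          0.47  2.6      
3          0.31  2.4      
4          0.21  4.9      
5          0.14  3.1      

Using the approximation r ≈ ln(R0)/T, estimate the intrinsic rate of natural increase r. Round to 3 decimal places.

0.385

R0 = Σ lx·mx = 0 + 0 + 1.222 + 0.744 + 1.029 + 0.434 = 3.429
Σ x·lx·mx = 10.962; T = 10.962/3.429 = 3.19685…
r ≈ ln(R0)/T = ln(3.429)/3.19685… = 0.38546… → 0.385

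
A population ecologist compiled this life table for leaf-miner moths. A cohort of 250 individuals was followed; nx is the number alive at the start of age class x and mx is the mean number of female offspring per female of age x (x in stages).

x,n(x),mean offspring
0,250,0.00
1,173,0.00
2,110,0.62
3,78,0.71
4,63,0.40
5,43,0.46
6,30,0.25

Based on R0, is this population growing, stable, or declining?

declining

lx = nx/n0 = nx/250: 1, 0.692, 0.44, 0.312, 0.252, 0.172, 0.12
R0 = Σ lx·mx = 0 + 0 + 0.2728 + 0.22152 + 0.1008 + 0.07912 + 0.03 = 0.70424
R0 < 1, so the population is declining.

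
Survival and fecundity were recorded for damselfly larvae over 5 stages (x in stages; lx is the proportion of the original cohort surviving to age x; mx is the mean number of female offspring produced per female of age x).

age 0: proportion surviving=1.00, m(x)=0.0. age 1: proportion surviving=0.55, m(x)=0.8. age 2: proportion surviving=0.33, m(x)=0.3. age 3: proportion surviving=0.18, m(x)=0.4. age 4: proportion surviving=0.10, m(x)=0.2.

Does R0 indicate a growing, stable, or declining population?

declining

R0 = Σ lx·mx = 0 + 0.44 + 0.099 + 0.072 + 0.02 = 0.631
R0 < 1, so the population is declining.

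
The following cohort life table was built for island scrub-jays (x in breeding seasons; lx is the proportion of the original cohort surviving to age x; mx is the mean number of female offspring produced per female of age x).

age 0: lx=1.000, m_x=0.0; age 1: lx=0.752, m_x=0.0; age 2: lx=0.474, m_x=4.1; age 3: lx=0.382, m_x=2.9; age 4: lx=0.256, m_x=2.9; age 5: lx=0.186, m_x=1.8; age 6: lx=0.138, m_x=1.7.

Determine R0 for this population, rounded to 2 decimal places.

lx·mx by age: 0, 0, 1.9434, 1.1078, 0.7424, 0.3348, 0.2346
R0 = Σ lx·mx = 4.363 → 4.36

4.36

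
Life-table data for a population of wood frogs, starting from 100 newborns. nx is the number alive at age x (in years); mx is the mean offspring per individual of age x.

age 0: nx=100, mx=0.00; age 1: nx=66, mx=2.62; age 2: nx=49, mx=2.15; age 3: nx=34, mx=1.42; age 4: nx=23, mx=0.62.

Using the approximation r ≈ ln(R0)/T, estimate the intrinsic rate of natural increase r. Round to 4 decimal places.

lx = nx/n0 = nx/100: 1, 0.66, 0.49, 0.34, 0.23
R0 = Σ lx·mx = 0 + 1.7292 + 1.0535 + 0.4828 + 0.1426 = 3.4081
Σ x·lx·mx = 5.855; T = 5.855/3.4081 = 1.71797…
r ≈ ln(R0)/T = ln(3.4081)/1.71797… = 0.713725… → 0.7137

0.7137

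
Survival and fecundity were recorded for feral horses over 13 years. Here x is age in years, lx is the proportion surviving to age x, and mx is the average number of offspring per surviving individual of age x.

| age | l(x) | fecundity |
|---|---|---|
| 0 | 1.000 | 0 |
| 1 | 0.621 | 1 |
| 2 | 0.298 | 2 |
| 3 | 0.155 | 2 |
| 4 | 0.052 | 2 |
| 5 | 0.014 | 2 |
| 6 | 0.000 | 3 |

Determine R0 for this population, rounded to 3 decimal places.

lx·mx by age: 0, 0.621, 0.596, 0.31, 0.104, 0.028, 0
R0 = Σ lx·mx = 1.659 → 1.659

1.659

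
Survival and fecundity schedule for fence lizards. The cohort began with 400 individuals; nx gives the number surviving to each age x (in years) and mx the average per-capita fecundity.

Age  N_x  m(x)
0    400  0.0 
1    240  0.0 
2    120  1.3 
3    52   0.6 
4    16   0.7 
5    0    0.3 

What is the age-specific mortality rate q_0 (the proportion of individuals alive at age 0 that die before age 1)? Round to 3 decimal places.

lx = nx/n0 = nx/400: 1, 0.6, 0.3, 0.13, 0.04, 0
q_0 = (l_0 − l_1) / l_0 = (1 − 0.6) / 1
     = 0.4 / 1 = 0.4 → 0.400

0.400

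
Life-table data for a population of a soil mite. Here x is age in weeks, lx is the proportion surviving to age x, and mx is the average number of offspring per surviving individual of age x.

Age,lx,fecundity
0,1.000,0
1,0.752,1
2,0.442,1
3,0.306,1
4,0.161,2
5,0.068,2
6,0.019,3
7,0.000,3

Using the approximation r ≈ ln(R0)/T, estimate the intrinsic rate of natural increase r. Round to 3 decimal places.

0.290

R0 = Σ lx·mx = 0 + 0.752 + 0.442 + 0.306 + 0.322 + 0.136 + 0.057 + 0 = 2.015
Σ x·lx·mx = 4.864; T = 4.864/2.015 = 2.4139…
r ≈ ln(R0)/T = ln(2.015)/2.4139… = 0.29024… → 0.290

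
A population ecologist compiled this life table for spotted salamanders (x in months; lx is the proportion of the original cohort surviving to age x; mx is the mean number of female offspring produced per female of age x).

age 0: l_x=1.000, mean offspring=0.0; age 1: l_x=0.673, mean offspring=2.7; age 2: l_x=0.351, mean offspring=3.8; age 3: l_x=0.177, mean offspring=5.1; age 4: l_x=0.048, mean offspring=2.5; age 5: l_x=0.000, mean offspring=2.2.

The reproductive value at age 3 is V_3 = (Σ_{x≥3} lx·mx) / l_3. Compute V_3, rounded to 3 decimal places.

5.778

lx·mx for x ≥ 3: 0.9027, 0.12, 0 → sum = 1.0227
V_3 = 1.0227 / l_3 = 1.0227 / 0.177 = 5.777966… → 5.778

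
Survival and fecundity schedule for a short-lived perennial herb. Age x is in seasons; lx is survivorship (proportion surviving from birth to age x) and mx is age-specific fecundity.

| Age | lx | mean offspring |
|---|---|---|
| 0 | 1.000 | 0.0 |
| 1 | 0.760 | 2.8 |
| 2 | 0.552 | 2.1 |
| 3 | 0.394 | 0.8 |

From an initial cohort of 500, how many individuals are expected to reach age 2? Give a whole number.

Expected survivors = N0 · l_2 = 500 × 0.552 = 276 → 276

276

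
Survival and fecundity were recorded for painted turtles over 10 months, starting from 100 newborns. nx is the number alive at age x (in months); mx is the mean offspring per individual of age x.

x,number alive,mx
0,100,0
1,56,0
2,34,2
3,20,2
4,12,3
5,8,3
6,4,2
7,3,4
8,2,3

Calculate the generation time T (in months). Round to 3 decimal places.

lx = nx/n0 = nx/100: 1, 0.56, 0.34, 0.2, 0.12, 0.08, 0.04, 0.03, 0.02
lx·mx: 0, 0, 0.68, 0.4, 0.36, 0.24, 0.08, 0.12, 0.06 → R0 = 1.94
x·lx·mx: 0, 0, 1.36, 1.2, 1.44, 1.2, 0.48, 0.84, 0.48 → Σ = 7
T = 7 / 1.94 = 3.608247… → 3.608

3.608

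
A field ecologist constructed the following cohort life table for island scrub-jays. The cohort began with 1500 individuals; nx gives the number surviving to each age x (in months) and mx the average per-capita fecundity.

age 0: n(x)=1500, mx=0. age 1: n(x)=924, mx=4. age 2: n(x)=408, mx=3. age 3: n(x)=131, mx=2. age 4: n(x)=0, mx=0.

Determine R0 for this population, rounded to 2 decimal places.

3.45

lx = nx/n0 = nx/1500: 1, 0.616, 0.272, 0.08733…, 0
lx·mx by age: 0, 2.464, 0.816, 0.174667…, 0
R0 = Σ lx·mx = 3.454667… → 3.45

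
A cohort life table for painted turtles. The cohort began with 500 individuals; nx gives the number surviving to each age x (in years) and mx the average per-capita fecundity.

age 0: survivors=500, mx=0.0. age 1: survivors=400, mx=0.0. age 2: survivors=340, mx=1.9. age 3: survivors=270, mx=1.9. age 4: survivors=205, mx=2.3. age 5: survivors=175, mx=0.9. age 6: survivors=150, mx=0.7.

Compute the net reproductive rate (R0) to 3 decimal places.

lx = nx/n0 = nx/500: 1, 0.8, 0.68, 0.54, 0.41, 0.35, 0.3
lx·mx by age: 0, 0, 1.292, 1.026, 0.943, 0.315, 0.21
R0 = Σ lx·mx = 3.786 → 3.786

3.786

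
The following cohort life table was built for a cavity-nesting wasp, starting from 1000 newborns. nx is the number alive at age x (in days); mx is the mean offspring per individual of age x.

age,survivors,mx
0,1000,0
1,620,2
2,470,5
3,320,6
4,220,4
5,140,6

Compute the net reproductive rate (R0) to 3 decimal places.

7.230

lx = nx/n0 = nx/1000: 1, 0.62, 0.47, 0.32, 0.22, 0.14
lx·mx by age: 0, 1.24, 2.35, 1.92, 0.88, 0.84
R0 = Σ lx·mx = 7.23 → 7.230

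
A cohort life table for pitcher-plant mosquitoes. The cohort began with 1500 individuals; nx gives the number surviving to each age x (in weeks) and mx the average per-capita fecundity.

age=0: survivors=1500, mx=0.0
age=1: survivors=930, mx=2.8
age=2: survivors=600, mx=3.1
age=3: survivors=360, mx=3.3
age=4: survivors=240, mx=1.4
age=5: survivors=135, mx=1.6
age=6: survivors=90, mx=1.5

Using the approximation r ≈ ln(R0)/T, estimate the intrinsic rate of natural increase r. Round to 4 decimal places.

lx = nx/n0 = nx/1500: 1, 0.62, 0.4, 0.24, 0.16, 0.09, 0.06
R0 = Σ lx·mx = 0 + 1.736 + 1.24 + 0.792 + 0.224 + 0.144 + 0.09 = 4.226
Σ x·lx·mx = 8.748; T = 8.748/4.226 = 2.07004…
r ≈ ln(R0)/T = ln(4.226)/2.07004… = 0.696245… → 0.6962

0.6962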